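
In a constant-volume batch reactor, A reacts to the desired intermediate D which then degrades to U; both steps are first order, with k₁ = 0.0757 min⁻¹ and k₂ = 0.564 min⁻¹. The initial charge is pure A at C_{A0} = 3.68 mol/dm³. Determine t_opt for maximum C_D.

4.11 min

For first-order series the maximum of C_D occurs at t_opt = ln(k₂/k₁)/(k₂−k₁).
= ln(0.564/0.0757)/(0.564−0.0757) = ln(7.450)/0.4883 = 2.008/0.4883 = 4.11 min.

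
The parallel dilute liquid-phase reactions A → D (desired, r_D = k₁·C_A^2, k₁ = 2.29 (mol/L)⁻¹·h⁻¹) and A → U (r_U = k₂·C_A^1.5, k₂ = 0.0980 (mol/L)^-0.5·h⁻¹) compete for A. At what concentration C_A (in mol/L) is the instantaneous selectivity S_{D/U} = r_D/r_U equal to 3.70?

S_{D/U} = (k₁/k₂)·C_A^0.5 ⇒ C_A = (S·k₂/k₁)^(2).
= (3.70×0.0980/2.29)^(2) = (0.1583)^(2) = 0.0251 mol/L.

0.0251 mol/L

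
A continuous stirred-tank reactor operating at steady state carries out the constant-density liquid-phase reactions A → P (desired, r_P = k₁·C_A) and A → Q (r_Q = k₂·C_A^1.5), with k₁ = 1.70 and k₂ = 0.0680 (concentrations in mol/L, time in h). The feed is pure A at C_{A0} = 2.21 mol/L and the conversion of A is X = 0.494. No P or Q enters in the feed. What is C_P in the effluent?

1.05 mol/L

Exit C_A = C_{A0}(1−X) = 2.21×0.506 = 1.118 mol/L.
In a CSTR the entire volume is at exit conditions, so r_P = 1.70×1.118 = 1.901 and r_Q = 0.0680×1.118^1.5 = 0.08041.
Fraction of consumed A going to P: r_P/(r_P+r_Q) = 0.9594.
C_P = 0.9594·C_{A0}·X = 0.9594×2.21×0.494 = 1.05 mol/L.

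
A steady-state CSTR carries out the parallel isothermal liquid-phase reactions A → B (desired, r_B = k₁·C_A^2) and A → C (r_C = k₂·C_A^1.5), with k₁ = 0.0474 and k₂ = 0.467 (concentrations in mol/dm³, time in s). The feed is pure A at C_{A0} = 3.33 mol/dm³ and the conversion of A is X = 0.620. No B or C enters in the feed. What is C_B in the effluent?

Exit C_A = C_{A0}(1−X) = 3.33×0.380 = 1.265 mol/dm³.
In a CSTR the entire volume is at exit conditions, so r_B = 0.0474×1.265^2 = 0.07590 and r_C = 0.467×1.265^1.5 = 0.6648.
Fraction of consumed A going to B: r_B/(r_B+r_C) = 0.1025.
C_B = 0.1025·C_{A0}·X = 0.1025×3.33×0.620 = 0.212 mol/dm³.

0.212 mol/dm³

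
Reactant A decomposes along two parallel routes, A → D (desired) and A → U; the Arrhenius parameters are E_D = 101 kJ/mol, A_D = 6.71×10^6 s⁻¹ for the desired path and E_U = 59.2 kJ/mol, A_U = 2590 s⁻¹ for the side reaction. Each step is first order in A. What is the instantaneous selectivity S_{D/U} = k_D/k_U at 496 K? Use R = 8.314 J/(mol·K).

0.103

k_D/k_U = (A_D/A_U)·exp[−(E_D−E_U)/(RT)] = (A_D/A_U)·exp[(E_U−E_D)/(RT)].
(E_U−E_D)/(RT) = (59.2−101)×10³/(8.314×496) = -41800/4124 = -10.14.
k_D/k_U = (6.71×10^6/2590)·exp(-10.14) = 2591 × 3.961×10^-5 = 0.103.
Since E_D > E_U, raising the temperature improves selectivity toward D.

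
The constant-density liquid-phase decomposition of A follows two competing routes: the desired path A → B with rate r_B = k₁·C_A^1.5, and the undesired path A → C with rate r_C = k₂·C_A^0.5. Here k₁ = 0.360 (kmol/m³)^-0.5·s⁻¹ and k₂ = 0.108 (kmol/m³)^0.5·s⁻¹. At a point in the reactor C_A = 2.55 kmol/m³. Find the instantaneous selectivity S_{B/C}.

8.50

S_{B/C} = r_B/r_C = (k₁·C_A^1.5)/(k₂·C_A^0.5) = (k₁/k₂)·C_A.
= (0.360×2.550^1.5) / (0.108×2.550^0.5) = 1.466/0.1725 = 8.50.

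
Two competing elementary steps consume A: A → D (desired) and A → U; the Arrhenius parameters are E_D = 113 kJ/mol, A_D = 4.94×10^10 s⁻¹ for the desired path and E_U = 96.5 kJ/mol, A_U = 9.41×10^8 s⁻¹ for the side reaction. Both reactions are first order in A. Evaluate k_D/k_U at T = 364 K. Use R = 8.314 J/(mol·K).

Since both paths have the same order in A, the concentration cancels and S_{D/U} = k_D/k_U = (A_D/A_U)·exp[(E_U−E_D)/(RT)].
(E_U−E_D)/(RT) = (96.5−113)×10³/(8.314×364) = -16500/3026 = -5.452.
k_D/k_U = (4.94×10^10/9.41×10^8)·exp(-5.452) = 52.50 × 0.004287 = 0.225.

0.225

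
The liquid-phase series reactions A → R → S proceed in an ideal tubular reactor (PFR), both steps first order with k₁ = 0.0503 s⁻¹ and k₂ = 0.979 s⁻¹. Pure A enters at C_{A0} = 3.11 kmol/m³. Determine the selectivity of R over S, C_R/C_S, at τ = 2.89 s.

0.476

Solving the coupled first-order balances gives C_R(τ) = [k₁/(k₂−k₁)]·C_{A0}·(e^(−k₁τ) − e^(−k₂τ)).
e^(−k₁τ) = e^(−0.0503×2.89) = e^(−0.1454) = 0.8647; e^(−k₂τ) = e^(−2.829) = 0.05905.
C_R = 0.0503×3.11/(0.979−0.0503) × (0.8647−0.05905) = 0.1684×0.8057 = 0.1357 kmol/m³.
C_A = C_{A0}e^(−k₁τ) = 2.689 kmol/m³, so C_S = C_{A0}−C_A−C_R = 0.2851 kmol/m³; C_R/C_S = 0.476.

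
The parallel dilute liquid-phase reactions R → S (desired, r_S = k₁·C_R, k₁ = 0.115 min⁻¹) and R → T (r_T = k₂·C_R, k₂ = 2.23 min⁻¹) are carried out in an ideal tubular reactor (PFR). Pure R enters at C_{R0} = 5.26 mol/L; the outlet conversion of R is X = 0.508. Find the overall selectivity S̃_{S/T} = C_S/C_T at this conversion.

0.0516

C_R = C_{R0}(1−X) = 2.588 mol/L.
Both paths are first order in R, so the instantaneous fraction to S is constant: dC_S/d(−C_R) = k₁/(k₁+k₂) = 0.04904.
C_S = 0.04904·(C_{R0}−C_R) = 0.04904×2.672 = 0.131 mol/L.
C_T = (C_{R0}−C_R)−C_S = 2.541 mol/L; S̃_{S/T} = 0.1310/2.541 = 0.0516.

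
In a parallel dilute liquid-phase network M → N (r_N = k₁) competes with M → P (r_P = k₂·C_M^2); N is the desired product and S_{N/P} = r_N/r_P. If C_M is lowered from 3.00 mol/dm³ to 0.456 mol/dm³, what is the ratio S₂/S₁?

43.3

S_{N/P} = (k₁/k₂)·C_M^-2, so S₂/S₁ = (C_{M,2}/C_{M,1})^-2.
= (0.456/3.00)^(-2) = (0.1520)^(-2) = 43.3.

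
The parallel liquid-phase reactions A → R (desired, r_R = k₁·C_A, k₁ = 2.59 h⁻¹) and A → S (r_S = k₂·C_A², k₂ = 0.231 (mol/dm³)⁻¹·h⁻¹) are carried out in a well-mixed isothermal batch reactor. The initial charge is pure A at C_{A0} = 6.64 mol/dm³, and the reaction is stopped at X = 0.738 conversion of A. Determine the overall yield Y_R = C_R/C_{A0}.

C_A = C_{A0}(1−X) = 1.740 mol/dm³.
Along a PFR/batch, dC_R/dC_A = −r_R/(r_R+r_S) = −k₁/(k₁+k₂·C_A).
Integrating from C_{A0} to C_A: C_R = (2.59/0.231)·ln[(2.59+0.231·6.64)/(2.59+0.231·1.74)] = 11.21·ln(4.124/2.992) = 3.598 mol/dm³.
Y_R = C_R/C_{A0} = 3.598/6.64 = 0.542.

0.542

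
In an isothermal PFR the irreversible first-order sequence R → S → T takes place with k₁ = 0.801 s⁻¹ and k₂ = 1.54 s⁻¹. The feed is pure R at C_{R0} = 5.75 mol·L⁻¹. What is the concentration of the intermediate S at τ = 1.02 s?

The intermediate concentration in a first-order A→B→C sequence is C_S = k₁C_{R0}(e^(−k₁τ) − e^(−k₂τ))/(k₂−k₁).
e^(−k₁τ) = e^(−0.801×1.02) = e^(−0.8170) = 0.4417; e^(−k₂τ) = e^(−1.571) = 0.2079.
C_S = 0.801×5.75/(1.54−0.801) × (0.4417−0.2079) = 6.232×0.2339 = 1.458 mol·L⁻¹.

1.46 mol·L⁻¹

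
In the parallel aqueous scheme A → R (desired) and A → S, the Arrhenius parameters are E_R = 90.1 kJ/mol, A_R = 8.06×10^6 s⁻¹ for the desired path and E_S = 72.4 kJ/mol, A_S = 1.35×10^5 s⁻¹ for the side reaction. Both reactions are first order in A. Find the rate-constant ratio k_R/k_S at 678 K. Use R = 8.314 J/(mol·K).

With equal orders, S_{R/S} = k_R/k_S = (A_R/A_S)·exp[(E_S−E_R)/(RT)].
(E_S−E_R)/(RT) = (72.4−90.1)×10³/(8.314×678) = -17700/5637 = -3.140.
k_R/k_S = (8.06×10^6/1.35×10^5)·exp(-3.140) = 59.70 × 0.04328 = 2.58.
Since E_R > E_S, raising the temperature improves selectivity toward R.

2.58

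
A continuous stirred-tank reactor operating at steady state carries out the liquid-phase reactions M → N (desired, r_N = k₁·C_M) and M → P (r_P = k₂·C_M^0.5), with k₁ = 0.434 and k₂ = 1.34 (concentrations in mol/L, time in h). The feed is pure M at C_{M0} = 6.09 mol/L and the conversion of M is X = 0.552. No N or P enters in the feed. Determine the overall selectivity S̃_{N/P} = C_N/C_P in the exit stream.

Exit C_M = C_{M0}(1−X) = 6.09×0.448 = 2.728 mol/L.
Rates in a CSTR are evaluated at the outlet concentration: r_N = 0.434×2.728 = 1.184, r_P = 1.34×2.728^0.5 = 2.213.
Overall selectivity = C_N/C_P = r_Nτ/(r_Pτ) = r_N/r_P = 0.535.

0.535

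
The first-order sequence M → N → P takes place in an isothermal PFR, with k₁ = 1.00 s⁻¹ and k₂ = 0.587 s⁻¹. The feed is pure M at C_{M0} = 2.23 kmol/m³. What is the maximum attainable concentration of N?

1.05 kmol/m³

Evaluating C_N at τ_opt = ln(k₂/k₁)/(k₂−k₁) gives C_{N,max}/C_{M0} = (k₁/k₂)^[k₂/(k₂−k₁)].
= (1.00/0.587)^(0.587/(0.587−1.00)) = (1.704)^(-1.421) = 0.4690.
C_{N,max} = 0.4690×2.23 = 1.05 kmol/m³.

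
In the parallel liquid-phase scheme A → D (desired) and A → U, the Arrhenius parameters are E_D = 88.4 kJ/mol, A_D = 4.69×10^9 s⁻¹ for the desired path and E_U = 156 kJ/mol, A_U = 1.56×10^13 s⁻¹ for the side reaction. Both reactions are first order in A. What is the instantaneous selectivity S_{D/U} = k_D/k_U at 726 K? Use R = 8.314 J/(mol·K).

22.0

With equal orders, S_{D/U} = k_D/k_U = (A_D/A_U)·exp[(E_U−E_D)/(RT)].
(E_U−E_D)/(RT) = (156−88.4)×10³/(8.314×726) = 67600/6036 = 11.20.
k_D/k_U = (4.69×10^9/1.56×10^13)·exp(11.20) = 3.006×10^-4 × 73097 = 22.0.
Since E_D < E_U, lowering the temperature improves selectivity toward D.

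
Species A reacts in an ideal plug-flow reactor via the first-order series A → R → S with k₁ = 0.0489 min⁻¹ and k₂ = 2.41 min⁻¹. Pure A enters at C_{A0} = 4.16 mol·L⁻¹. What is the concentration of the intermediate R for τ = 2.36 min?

The intermediate concentration in a first-order A→B→C sequence is C_R = k₁C_{A0}(e^(−k₁τ) − e^(−k₂τ))/(k₂−k₁).
e^(−k₁τ) = e^(−0.0489×2.36) = e^(−0.1154) = 0.8910; e^(−k₂τ) = e^(−5.688) = 0.003388.
C_R = 0.0489×4.16/(2.41−0.0489) × (0.8910−0.003388) = 0.08616×0.8876 = 0.07647 mol·L⁻¹.

0.0765 mol·L⁻¹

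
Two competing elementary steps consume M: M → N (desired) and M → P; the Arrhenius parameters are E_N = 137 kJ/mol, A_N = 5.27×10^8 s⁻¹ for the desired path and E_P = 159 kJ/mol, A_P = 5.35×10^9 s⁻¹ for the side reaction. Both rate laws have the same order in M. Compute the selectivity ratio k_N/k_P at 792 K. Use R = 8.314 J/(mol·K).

2.78

k_N/k_P = (A_N/A_P)·exp[−(E_N−E_P)/(RT)] = (A_N/A_P)·exp[(E_P−E_N)/(RT)].
(E_P−E_N)/(RT) = (159−137)×10³/(8.314×792) = 22000/6585 = 3.341.
k_N/k_P = (5.27×10^8/5.35×10^9)·exp(3.341) = 0.09850 × 28.25 = 2.78.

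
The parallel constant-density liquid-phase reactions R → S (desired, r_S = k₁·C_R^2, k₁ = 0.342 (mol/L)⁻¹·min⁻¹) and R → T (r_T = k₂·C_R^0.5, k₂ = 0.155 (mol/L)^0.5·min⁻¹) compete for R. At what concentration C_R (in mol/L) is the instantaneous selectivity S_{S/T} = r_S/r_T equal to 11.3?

2.97 mol/L

S_{S/T} = (k₁/k₂)·C_R^1.5 ⇒ C_R = (S·k₂/k₁)^(1/1.5).
= (11.3×0.155/0.342)^(0.6667) = (5.121)^(0.6667) = 2.97 mol/L.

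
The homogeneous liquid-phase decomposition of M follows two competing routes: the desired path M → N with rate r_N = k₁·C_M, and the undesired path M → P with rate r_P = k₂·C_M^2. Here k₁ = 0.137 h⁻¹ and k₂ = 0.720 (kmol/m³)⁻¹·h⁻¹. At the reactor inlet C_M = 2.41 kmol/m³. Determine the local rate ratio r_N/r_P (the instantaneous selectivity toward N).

S_{N/P} = r_N/r_P = (k₁·C_M)/(k₂·C_M^2) = (k₁/k₂)·C_M⁻¹.
= (0.137×2.410) / (0.720×2.410^2) = 0.3302/4.182 = 0.0790.
The undesired path is higher order in M, so low C_M (CSTR or dilute feed) favours N.

0.0790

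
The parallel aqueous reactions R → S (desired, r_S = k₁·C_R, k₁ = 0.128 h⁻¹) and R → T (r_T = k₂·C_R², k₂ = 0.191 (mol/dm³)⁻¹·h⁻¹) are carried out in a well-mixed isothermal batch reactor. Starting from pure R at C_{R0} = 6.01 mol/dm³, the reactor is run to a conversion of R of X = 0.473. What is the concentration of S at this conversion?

C_R = C_{R0}(1−X) = 3.167 mol/dm³.
Along a PFR/batch, dC_S/dC_R = −r_S/(r_S+r_T) = −k₁/(k₁+k₂·C_R).
Integrating from C_{R0} to C_R: C_S = (0.128/0.191)·ln[(0.128+0.191·6.01)/(0.128+0.191·3.17)] = 0.6702·ln(1.276/0.7329) = 0.3715 mol/dm³.

0.371 mol/dm³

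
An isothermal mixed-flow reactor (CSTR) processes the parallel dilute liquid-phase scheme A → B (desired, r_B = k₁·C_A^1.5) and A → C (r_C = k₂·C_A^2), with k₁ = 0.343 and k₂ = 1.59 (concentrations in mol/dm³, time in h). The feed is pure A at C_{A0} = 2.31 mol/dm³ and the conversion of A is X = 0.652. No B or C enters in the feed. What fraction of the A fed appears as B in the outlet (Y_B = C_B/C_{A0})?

Exit C_A = C_{A0}(1−X) = 2.31×0.348 = 0.8039 mol/dm³.
In a CSTR the entire volume is at exit conditions, so r_B = 0.343×0.8039^1.5 = 0.2472 and r_C = 1.59×0.8039^2 = 1.027.
Fraction of consumed A going to B: r_B/(r_B+r_C) = 0.1939.
C_B = 0.1939·C_{A0}·X = 0.1939×2.31×0.652 = 0.292 mol/dm³; Y_B = C_B/C_{A0} = 0.126.

0.126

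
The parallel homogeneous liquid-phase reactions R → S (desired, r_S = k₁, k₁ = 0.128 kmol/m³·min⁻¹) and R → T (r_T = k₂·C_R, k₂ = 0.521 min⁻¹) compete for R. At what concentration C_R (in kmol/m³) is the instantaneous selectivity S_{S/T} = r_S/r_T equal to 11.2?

S_{S/T} = (k₁/k₂)·C_R⁻¹ ⇒ C_R = (S·k₂/k₁)^(-1).
= (11.2×0.521/0.128)^(-1) = (45.59)^(-1) = 0.0219 kmol/m³.

0.0219 kmol/m³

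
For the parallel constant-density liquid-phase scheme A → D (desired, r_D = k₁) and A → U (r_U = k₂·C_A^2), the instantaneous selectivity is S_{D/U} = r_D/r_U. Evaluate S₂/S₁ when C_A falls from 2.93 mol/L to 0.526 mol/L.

31.0

S_{D/U} = (k₁/k₂)·C_A^-2, so S₂/S₁ = (C_{A,2}/C_{A,1})^-2.
= (0.526/2.93)^(-2) = (0.1795)^(-2) = 31.0.
Selectivity toward D rises as C_A falls — low-concentration operation is favoured.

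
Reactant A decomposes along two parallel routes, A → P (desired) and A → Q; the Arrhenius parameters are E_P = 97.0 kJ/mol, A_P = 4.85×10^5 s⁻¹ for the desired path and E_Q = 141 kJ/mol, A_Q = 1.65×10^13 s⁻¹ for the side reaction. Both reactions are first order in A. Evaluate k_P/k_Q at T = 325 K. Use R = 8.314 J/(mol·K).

With equal orders, S_{P/Q} = k_P/k_Q = (A_P/A_Q)·exp[(E_Q−E_P)/(RT)].
(E_Q−E_P)/(RT) = (141−97.0)×10³/(8.314×325) = 44000/2702 = 16.28.
k_P/k_Q = (4.85×10^5/1.65×10^13)·exp(16.28) = 2.939×10^-8 × 1.180×10^7 = 0.347.

0.347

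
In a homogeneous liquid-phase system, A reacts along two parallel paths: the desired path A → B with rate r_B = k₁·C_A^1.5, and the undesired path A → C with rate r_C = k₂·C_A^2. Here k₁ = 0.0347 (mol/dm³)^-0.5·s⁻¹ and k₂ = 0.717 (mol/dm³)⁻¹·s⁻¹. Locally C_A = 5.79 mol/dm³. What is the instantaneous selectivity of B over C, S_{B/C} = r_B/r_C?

0.0201

S_{B/C} = r_B/r_C = (k₁·C_A^1.5)/(k₂·C_A^2) = (k₁/k₂)·C_A^-0.5.
= (0.0347×5.790^1.5) / (0.717×5.790^2) = 0.4834/24.04 = 0.0201.
The undesired path is higher order in A, so low C_A (CSTR or dilute feed) favours B.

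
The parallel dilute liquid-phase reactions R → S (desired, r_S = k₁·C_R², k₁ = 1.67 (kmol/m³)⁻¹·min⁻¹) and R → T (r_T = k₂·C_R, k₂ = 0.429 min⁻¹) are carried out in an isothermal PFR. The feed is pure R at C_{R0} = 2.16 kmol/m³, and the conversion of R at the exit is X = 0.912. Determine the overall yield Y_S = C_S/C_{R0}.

C_R = C_{R0}(1−X) = 0.1901 kmol/m³.
Along a PFR/batch, dC_T/dC_R = −r_T/(r_S+r_T) = −k₂/(k₂+k₁·C_R).
Integrating from C_{R0} to C_R: C_T = (0.429/1.67)·ln[(0.429+1.67·2.16)/(0.429+1.67·0.190)] = 0.2569·ln(4.036/0.7464) = 0.4336 kmol/m³.
Then C_S = (C_{R0}−C_R) − C_T = 1.970 − 0.4336 = 1.536 kmol/m³.
Y_S = C_S/C_{R0} = 1.536/2.16 = 0.711.

0.711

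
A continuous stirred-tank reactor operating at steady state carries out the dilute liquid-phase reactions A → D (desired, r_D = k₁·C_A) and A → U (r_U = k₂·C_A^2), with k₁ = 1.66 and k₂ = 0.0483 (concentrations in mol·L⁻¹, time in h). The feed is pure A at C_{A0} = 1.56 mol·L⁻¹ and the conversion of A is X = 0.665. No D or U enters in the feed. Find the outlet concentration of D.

1.02 mol·L⁻¹

Exit C_A = C_{A0}(1−X) = 1.56×0.335 = 0.5226 mol·L⁻¹.
In a CSTR the entire volume is at exit conditions, so r_D = 1.66×0.5226 = 0.8675 and r_U = 0.0483×0.5226^2 = 0.01319.
Fraction of consumed A going to D: r_D/(r_D+r_U) = 0.9850.
C_D = 0.9850·C_{A0}·X = 0.9850×1.56×0.665 = 1.02 mol·L⁻¹.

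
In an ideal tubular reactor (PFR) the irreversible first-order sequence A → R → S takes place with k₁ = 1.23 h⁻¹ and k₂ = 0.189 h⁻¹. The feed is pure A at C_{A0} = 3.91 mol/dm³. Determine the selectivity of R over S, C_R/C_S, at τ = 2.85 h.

Solving the coupled first-order balances gives C_R(τ) = [k₁/(k₂−k₁)]·C_{A0}·(e^(−k₁τ) − e^(−k₂τ)).
e^(−k₁τ) = e^(−1.23×2.85) = e^(−3.506) = 0.03003; e^(−k₂τ) = e^(−0.5387) = 0.5835.
C_R = 1.23×3.91/(0.189−1.23) × (0.03003−0.5835) = (-4.620)×(-0.5535) = 2.557 mol/dm³.
C_A = C_{A0}e^(−k₁τ) = 0.1174 mol/dm³, so C_S = C_{A0}−C_A−C_R = 1.235 mol/dm³; C_R/C_S = 2.07.

2.07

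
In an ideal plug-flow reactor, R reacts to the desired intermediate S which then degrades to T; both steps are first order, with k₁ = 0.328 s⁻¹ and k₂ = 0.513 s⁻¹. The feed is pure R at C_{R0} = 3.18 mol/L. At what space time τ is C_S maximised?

The intermediate peaks when r₁ = r₂, i.e. k₁e^(−k₁τ) = k₂e^(−k₂τ), giving τ_opt = ln(k₂/k₁)/(k₂−k₁).
= ln(0.513/0.328)/(0.513−0.328) = ln(1.564)/0.1850 = 0.4473/0.1850 = 2.42 s.

2.42 s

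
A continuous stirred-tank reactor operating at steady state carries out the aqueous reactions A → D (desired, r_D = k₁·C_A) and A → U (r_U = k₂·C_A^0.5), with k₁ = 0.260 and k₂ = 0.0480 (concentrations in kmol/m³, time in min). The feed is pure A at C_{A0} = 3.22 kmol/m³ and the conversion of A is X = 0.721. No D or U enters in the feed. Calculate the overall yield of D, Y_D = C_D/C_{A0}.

0.603

Exit C_A = C_{A0}(1−X) = 3.22×0.279 = 0.8984 kmol/m³.
In a CSTR the entire volume is at exit conditions, so r_D = 0.260×0.8984 = 0.2336 and r_U = 0.0480×0.8984^0.5 = 0.04550.
Fraction of consumed A going to D: r_D/(r_D+r_U) = 0.8370.
C_D = 0.8370·C_{A0}·X = 0.8370×3.22×0.721 = 1.94 kmol/m³; Y_D = C_D/C_{A0} = 0.603.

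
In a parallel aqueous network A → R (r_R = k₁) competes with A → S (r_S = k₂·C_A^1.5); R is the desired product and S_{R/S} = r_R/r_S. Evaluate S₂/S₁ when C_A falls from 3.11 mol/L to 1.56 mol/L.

2.81

S_{R/S} = (k₁/k₂)·C_A^-1.5, so S₂/S₁ = (C_{A,2}/C_{A,1})^-1.5.
= (1.56/3.11)^(-1.5) = (0.5016)^(-1.5) = 2.81.
Selectivity toward R rises as C_A falls — low-concentration operation is favoured.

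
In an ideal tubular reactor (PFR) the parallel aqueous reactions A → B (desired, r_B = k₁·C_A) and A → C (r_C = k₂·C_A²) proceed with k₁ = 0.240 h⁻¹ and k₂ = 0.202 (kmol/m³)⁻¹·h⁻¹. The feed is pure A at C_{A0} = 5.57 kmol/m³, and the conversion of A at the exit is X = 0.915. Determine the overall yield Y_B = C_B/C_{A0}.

C_A = C_{A0}(1−X) = 0.4734 kmol/m³.
Along a PFR/batch, dC_B/dC_A = −r_B/(r_B+r_C) = −k₁/(k₁+k₂·C_A).
Integrating from C_{A0} to C_A: C_B = (0.240/0.202)·ln[(0.240+0.202·5.57)/(0.240+0.202·0.473)] = 1.188·ln(1.365/0.3356) = 1.667 kmol/m³.
Y_B = C_B/C_{A0} = 1.667/5.57 = 0.299.

0.299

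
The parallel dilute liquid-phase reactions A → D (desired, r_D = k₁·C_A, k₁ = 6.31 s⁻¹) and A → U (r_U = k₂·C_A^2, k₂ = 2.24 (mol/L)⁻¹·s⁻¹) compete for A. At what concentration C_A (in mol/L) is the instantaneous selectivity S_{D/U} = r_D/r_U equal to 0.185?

15.2 mol/L

S_{D/U} = (k₁/k₂)·C_A⁻¹ ⇒ C_A = (S·k₂/k₁)^(-1).
= (0.185×2.24/6.31)^(-1) = (0.06567)^(-1) = 15.2 mol/L.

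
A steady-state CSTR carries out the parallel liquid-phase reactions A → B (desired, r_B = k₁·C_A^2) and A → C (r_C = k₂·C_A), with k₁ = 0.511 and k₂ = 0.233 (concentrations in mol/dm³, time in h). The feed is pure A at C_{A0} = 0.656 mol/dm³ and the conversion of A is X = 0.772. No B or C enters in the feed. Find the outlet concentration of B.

Exit C_A = C_{A0}(1−X) = 0.656×0.228 = 0.1496 mol/dm³.
In a CSTR the entire volume is at exit conditions, so r_B = 0.511×0.1496^2 = 0.01143 and r_C = 0.233×0.1496 = 0.03485.
Fraction of consumed A going to B: r_B/(r_B+r_C) = 0.2470.
C_B = 0.2470·C_{A0}·X = 0.2470×0.656×0.772 = 0.125 mol/dm³.

0.125 mol/dm³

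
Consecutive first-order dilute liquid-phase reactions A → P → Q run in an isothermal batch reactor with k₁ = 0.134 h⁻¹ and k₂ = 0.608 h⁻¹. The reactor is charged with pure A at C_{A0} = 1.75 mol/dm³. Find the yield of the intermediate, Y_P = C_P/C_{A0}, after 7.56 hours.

0.0998

For first-order series with pure A initially, C_P(t) = k₁C_{A0}/(k₂−k₁)·(e^(−k₁t) − e^(−k₂t)).
e^(−k₁t) = e^(−0.134×7.56) = e^(−1.013) = 0.3631; e^(−k₂t) = e^(−4.596) = 0.01009.
C_P = 0.134×1.75/(0.608−0.134) × (0.3631−0.01009) = 0.4947×0.3530 = 0.1747 mol/dm³.
Y_P = C_P/C_{A0} = 0.1747/1.75 = 0.0998.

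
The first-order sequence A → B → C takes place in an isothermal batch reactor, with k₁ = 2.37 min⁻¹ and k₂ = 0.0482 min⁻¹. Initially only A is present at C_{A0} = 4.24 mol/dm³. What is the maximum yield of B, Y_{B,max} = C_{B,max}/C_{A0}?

0.922

At the optimum, C_{B,max}/C_{A0} = (k₁/k₂)^[k₂/(k₂−k₁)].
= (2.37/0.0482)^(0.0482/(0.0482−2.37)) = (49.17)^(-0.02076) = 0.9223.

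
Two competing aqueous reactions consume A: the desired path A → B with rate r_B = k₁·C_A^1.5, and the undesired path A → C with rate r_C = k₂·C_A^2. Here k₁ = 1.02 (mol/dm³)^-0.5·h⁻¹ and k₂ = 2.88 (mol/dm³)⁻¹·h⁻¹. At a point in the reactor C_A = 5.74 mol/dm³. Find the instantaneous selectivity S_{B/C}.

S_{B/C} = r_B/r_C = (k₁·C_A^1.5)/(k₂·C_A^2) = (k₁/k₂)·C_A^-0.5.
= (1.02×5.740^1.5) / (2.88×5.740^2) = 14.03/94.89 = 0.148.
The undesired path is higher order in A, so low C_A (CSTR or dilute feed) favours B.

0.148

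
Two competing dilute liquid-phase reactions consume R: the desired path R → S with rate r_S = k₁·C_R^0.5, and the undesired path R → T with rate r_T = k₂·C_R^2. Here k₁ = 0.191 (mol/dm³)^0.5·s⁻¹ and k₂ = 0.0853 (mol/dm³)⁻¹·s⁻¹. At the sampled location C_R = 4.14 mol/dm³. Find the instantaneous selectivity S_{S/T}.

0.266

S_{S/T} = r_S/r_T = (k₁·C_R^0.5)/(k₂·C_R^2) = (k₁/k₂)·C_R^-1.5.
= (0.191×4.140^0.5) / (0.0853×4.140^2) = 0.3886/1.462 = 0.266.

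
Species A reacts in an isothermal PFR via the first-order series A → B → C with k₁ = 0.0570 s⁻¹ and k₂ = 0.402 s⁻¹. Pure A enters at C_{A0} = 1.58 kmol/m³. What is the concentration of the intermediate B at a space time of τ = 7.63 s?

For first-order series with pure A initially, C_B(τ) = k₁C_{A0}/(k₂−k₁)·(e^(−k₁τ) − e^(−k₂τ)).
e^(−k₁τ) = e^(−0.0570×7.63) = e^(−0.4349) = 0.6473; e^(−k₂τ) = e^(−3.067) = 0.04655.
C_B = 0.0570×1.58/(0.402−0.0570) × (0.6473−0.04655) = 0.2610×0.6008 = 0.1568 kmol/m³.

0.157 kmol/m³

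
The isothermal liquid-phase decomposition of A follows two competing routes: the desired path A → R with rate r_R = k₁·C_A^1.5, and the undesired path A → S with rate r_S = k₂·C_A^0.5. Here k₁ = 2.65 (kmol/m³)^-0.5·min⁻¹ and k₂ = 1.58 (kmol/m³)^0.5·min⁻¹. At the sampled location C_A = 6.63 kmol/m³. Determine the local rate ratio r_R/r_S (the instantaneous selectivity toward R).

11.1

S_{R/S} = r_R/r_S = (k₁·C_A^1.5)/(k₂·C_A^0.5) = (k₁/k₂)·C_A.
= (2.65×6.630^1.5) / (1.58×6.630^0.5) = 45.24/4.068 = 11.1.
Since the desired path is higher order in A, keeping C_A high (PFR or concentrated feed) favours R.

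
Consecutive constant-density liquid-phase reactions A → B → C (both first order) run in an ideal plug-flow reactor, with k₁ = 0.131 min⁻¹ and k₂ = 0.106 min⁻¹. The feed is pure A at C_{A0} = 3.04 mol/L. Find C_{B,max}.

1.24 mol/L

For a first-order series the maximum intermediate yield is C_{B,max}/C_{A0} = (k₁/k₂)^[k₂/(k₂−k₁)].
= (0.131/0.106)^(0.106/(0.106−0.131)) = (1.236)^(-4.240) = 0.4074.
C_{B,max} = 0.4074×3.04 = 1.24 mol/L.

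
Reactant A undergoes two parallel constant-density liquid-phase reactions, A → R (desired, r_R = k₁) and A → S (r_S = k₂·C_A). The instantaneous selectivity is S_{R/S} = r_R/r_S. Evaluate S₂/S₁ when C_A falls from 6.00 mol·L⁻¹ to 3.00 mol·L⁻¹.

2.00

S_{R/S} = (k₁/k₂)·C_A⁻¹, so S₂/S₁ = (C_{A,2}/C_{A,1})⁻¹.
= 6.00/3.00 = 2.00.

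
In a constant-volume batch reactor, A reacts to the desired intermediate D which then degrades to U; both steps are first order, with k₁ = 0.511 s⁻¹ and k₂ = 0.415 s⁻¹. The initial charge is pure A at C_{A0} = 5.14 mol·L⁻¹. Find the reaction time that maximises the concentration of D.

Setting dC_D/dt = 0 gives t_opt = ln(k₂/k₁)/(k₂−k₁).
= ln(0.415/0.511)/(0.415−0.511) = ln(0.8121)/-0.09600 = -0.2081/-0.09600 = 2.17 s.

2.17 s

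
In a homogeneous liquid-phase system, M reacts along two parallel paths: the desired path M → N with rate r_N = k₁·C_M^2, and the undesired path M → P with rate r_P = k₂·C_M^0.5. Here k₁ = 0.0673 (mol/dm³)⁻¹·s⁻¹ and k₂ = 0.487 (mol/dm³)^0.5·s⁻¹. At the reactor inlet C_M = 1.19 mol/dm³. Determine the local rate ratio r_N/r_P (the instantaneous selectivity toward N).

S_{N/P} = r_N/r_P = (k₁·C_M^2)/(k₂·C_M^0.5) = (k₁/k₂)·C_M^1.5.
= (0.0673×1.190^2) / (0.487×1.190^0.5) = 0.09530/0.5313 = 0.179.

0.179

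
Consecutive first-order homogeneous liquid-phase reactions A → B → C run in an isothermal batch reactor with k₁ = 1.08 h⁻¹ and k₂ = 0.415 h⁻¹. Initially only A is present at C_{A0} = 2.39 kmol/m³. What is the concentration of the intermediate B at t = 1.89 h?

For first-order series with pure A initially, C_B(t) = k₁C_{A0}/(k₂−k₁)·(e^(−k₁t) − e^(−k₂t)).
e^(−k₁t) = e^(−1.08×1.89) = e^(−2.041) = 0.1299; e^(−k₂t) = e^(−0.7843) = 0.4564.
C_B = 1.08×2.39/(0.415−1.08) × (0.1299−0.4564) = (-3.882)×(-0.3265) = 1.267 kmol/m³.

1.27 kmol/m³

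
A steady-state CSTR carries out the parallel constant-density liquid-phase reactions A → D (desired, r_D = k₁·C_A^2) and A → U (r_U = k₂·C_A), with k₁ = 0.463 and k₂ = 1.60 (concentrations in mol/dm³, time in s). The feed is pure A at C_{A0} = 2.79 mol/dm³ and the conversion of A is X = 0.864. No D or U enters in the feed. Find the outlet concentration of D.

0.238 mol/dm³

Exit C_A = C_{A0}(1−X) = 2.79×0.136 = 0.3794 mol/dm³.
A CSTR operates uniformly at the exit composition, giving r_D = 0.06666 and r_U = 0.6071 (each k·C_A^n at C_A = 0.3794).
Fraction of consumed A going to D: r_D/(r_D+r_U) = 0.09894.
C_D = 0.09894·C_{A0}·X = 0.09894×2.79×0.864 = 0.238 mol/dm³.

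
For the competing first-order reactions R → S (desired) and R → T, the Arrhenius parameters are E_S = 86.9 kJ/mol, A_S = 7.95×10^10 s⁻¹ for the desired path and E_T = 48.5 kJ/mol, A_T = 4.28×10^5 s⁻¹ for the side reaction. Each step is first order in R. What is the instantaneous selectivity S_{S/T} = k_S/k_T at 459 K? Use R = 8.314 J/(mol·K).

7.92

With equal orders, S_{S/T} = k_S/k_T = (A_S/A_T)·exp[(E_T−E_S)/(RT)].
(E_T−E_S)/(RT) = (48.5−86.9)×10³/(8.314×459) = -38400/3816 = -10.06.
k_S/k_T = (7.95×10^10/4.28×10^5)·exp(-10.06) = 1.857×10^5 × 4.265×10^-5 = 7.92.
Since E_S > E_T, raising the temperature improves selectivity toward S.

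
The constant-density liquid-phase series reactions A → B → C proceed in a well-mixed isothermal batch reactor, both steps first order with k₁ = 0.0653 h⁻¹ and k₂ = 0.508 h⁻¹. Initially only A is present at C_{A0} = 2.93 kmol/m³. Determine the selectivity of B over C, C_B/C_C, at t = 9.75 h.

0.195

Solving the coupled first-order balances gives C_B(t) = [k₁/(k₂−k₁)]·C_{A0}·(e^(−k₁t) − e^(−k₂t)).
e^(−k₁t) = e^(−0.0653×9.75) = e^(−0.6367) = 0.5290; e^(−k₂t) = e^(−4.953) = 0.007062.
C_B = 0.0653×2.93/(0.508−0.0653) × (0.5290−0.007062) = 0.4322×0.5220 = 0.2256 kmol/m³.
C_A = C_{A0}e^(−k₁t) = 1.550 kmol/m³, so C_C = C_{A0}−C_A−C_B = 1.154 kmol/m³; C_B/C_C = 0.195.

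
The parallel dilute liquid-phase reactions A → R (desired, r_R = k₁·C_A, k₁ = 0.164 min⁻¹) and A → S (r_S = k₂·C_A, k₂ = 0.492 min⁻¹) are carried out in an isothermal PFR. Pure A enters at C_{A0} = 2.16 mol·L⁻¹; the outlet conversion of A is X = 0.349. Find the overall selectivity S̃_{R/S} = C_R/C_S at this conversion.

0.333

C_A = C_{A0}(1−X) = 1.406 mol·L⁻¹.
Both paths are first order in A, so the instantaneous fraction to R is constant: dC_R/d(−C_A) = k₁/(k₁+k₂) = 0.2500.
C_R = 0.2500·(C_{A0}−C_A) = 0.2500×0.7538 = 0.188 mol·L⁻¹.
C_S = (C_{A0}−C_A)−C_R = 0.5654 mol·L⁻¹; S̃_{R/S} = 0.1885/0.5654 = 0.333.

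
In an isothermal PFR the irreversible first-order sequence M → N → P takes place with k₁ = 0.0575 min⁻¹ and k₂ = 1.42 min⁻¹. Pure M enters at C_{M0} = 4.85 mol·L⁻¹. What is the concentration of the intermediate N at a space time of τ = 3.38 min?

0.167 mol·L⁻¹

The intermediate concentration in a first-order A→B→C sequence is C_N = k₁C_{M0}(e^(−k₁τ) − e^(−k₂τ))/(k₂−k₁).
e^(−k₁τ) = e^(−0.0575×3.38) = e^(−0.1943) = 0.8234; e^(−k₂τ) = e^(−4.800) = 0.008233.
C_N = 0.0575×4.85/(1.42−0.0575) × (0.8234−0.008233) = 0.2047×0.8151 = 0.1668 mol·L⁻¹.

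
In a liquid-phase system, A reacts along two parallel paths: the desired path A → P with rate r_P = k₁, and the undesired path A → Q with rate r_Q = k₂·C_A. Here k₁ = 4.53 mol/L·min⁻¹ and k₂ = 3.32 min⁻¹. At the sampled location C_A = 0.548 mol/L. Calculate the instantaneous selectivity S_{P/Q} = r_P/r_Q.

S_{P/Q} = r_P/r_Q = (k₁)/(k₂·C_A) = (k₁/k₂)·C_A⁻¹.
= (4.53) / (3.32×0.5480) = 4.530/1.819 = 2.49.
The undesired path is higher order in A, so low C_A (CSTR or dilute feed) favours P.

2.49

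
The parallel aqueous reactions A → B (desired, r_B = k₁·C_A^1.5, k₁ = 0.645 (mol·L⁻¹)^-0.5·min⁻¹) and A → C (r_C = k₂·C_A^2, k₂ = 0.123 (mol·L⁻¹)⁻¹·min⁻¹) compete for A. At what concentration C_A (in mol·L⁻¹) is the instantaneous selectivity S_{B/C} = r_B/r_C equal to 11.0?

S_{B/C} = (k₁/k₂)·C_A^-0.5 ⇒ C_A = (S·k₂/k₁)^(-2).
= (11.0×0.123/0.645)^(-2) = (2.098)^(-2) = 0.227 mol·L⁻¹.

0.227 mol·L⁻¹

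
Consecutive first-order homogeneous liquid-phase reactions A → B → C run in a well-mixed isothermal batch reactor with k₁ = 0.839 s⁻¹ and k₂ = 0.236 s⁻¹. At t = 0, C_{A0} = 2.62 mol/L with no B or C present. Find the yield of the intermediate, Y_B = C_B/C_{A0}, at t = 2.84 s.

The intermediate concentration in a first-order A→B→C sequence is C_B = k₁C_{A0}(e^(−k₁t) − e^(−k₂t))/(k₂−k₁).
e^(−k₁t) = e^(−0.839×2.84) = e^(−2.383) = 0.09230; e^(−k₂t) = e^(−0.6702) = 0.5116.
C_B = 0.839×2.62/(0.236−0.839) × (0.09230−0.5116) = (-3.645)×(-0.4193) = 1.528 mol/L.
Y_B = C_B/C_{A0} = 1.528/2.62 = 0.583.

0.583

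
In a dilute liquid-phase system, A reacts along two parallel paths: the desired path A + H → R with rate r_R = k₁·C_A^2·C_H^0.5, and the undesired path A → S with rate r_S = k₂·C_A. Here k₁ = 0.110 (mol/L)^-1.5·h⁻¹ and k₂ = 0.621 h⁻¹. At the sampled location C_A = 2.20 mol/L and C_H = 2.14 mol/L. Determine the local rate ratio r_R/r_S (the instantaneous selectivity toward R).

S_{R/S} = r_R/r_S = (k₁·C_A^2·C_H^0.5)/(k₂·C_A) = (k₁/k₂)·C_A·C_H^0.5.
= (0.110×2.200^2×2.140^0.5) / (0.621×2.200) = 0.7788/1.366 = 0.570.

0.570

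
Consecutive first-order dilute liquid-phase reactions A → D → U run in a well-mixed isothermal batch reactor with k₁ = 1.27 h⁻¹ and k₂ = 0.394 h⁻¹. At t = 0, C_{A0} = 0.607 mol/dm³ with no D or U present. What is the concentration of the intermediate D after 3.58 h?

The intermediate concentration in a first-order A→B→C sequence is C_D = k₁C_{A0}(e^(−k₁t) − e^(−k₂t))/(k₂−k₁).
e^(−k₁t) = e^(−1.27×3.58) = e^(−4.547) = 0.01060; e^(−k₂t) = e^(−1.411) = 0.2440.
C_D = 1.27×0.607/(0.394−1.27) × (0.01060−0.2440) = (-0.8800)×(-0.2334) = 0.2054 mol/dm³.

0.205 mol/dm³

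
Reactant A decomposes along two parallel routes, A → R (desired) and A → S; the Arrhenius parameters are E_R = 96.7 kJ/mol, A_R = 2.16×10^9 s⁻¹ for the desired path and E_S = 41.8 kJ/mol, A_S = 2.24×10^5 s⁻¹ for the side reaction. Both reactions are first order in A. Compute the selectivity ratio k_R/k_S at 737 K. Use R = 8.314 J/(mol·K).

1.24

k_R/k_S = (A_R/A_S)·exp[−(E_R−E_S)/(RT)] = (A_R/A_S)·exp[(E_S−E_R)/(RT)].
(E_S−E_R)/(RT) = (41.8−96.7)×10³/(8.314×737) = -54900/6127 = -8.960.
k_R/k_S = (2.16×10^9/2.24×10^5)·exp(-8.960) = 9643 × 1.285×10^-4 = 1.24.
Since E_R > E_S, raising the temperature improves selectivity toward R.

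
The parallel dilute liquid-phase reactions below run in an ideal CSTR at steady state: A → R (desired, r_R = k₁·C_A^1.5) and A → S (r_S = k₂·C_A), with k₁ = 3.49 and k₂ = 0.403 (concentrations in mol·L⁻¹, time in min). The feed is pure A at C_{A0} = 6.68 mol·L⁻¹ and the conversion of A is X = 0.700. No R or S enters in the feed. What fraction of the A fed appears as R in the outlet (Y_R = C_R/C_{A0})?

0.647

Exit C_A = C_{A0}(1−X) = 6.68×0.300 = 2.004 mol·L⁻¹.
In a CSTR the entire volume is at exit conditions, so r_R = 3.49×2.004^1.5 = 9.901 and r_S = 0.403×2.004 = 0.8076.
Fraction of consumed A going to R: r_R/(r_R+r_S) = 0.9246.
C_R = 0.9246·C_{A0}·X = 0.9246×6.68×0.700 = 4.32 mol·L⁻¹; Y_R = C_R/C_{A0} = 0.647.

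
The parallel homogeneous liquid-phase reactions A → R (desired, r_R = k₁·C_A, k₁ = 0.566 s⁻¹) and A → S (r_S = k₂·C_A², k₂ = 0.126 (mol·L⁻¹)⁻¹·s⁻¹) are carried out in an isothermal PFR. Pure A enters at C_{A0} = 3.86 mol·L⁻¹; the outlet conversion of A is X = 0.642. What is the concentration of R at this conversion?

C_A = C_{A0}(1−X) = 1.382 mol·L⁻¹.
Along a PFR/batch, dC_R/dC_A = −r_R/(r_R+r_S) = −k₁/(k₁+k₂·C_A).
Integrating from C_{A0} to C_A: C_R = (0.566/0.126)·ln[(0.566+0.126·3.86)/(0.566+0.126·1.38)] = 4.492·ln(1.052/0.7401) = 1.581 mol·L⁻¹.

1.58 mol·L⁻¹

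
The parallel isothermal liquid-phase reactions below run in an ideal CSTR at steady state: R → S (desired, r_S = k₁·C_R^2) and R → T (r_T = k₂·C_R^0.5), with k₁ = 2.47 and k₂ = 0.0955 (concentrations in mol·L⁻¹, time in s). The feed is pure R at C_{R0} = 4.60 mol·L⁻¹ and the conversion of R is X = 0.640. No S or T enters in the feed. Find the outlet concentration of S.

2.89 mol·L⁻¹

Exit C_R = C_{R0}(1−X) = 4.60×0.360 = 1.656 mol·L⁻¹.
In a CSTR the entire volume is at exit conditions, so r_S = 2.47×1.656^2 = 6.774 and r_T = 0.0955×1.656^0.5 = 0.1229.
Fraction of consumed R going to S: r_S/(r_S+r_T) = 0.9822.
C_S = 0.9822·C_{R0}·X = 0.9822×4.60×0.640 = 2.89 mol·L⁻¹.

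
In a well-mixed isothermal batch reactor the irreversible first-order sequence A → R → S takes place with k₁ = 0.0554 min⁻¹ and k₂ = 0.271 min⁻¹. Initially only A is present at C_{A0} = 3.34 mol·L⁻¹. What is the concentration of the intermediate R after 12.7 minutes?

For first-order series with pure A initially, C_R(t) = k₁C_{A0}/(k₂−k₁)·(e^(−k₁t) − e^(−k₂t)).
e^(−k₁t) = e^(−0.0554×12.7) = e^(−0.7036) = 0.4948; e^(−k₂t) = e^(−3.442) = 0.03201.
C_R = 0.0554×3.34/(0.271−0.0554) × (0.4948−0.03201) = 0.8582×0.4628 = 0.3972 mol·L⁻¹.

0.397 mol·L⁻¹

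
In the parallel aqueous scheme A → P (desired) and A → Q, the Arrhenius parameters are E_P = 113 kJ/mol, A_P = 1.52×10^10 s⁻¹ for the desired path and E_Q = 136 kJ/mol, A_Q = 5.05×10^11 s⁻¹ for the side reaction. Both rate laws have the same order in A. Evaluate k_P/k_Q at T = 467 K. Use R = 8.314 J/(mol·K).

11.3

k_P/k_Q = (A_P/A_Q)·exp[−(E_P−E_Q)/(RT)] = (A_P/A_Q)·exp[(E_Q−E_P)/(RT)].
(E_Q−E_P)/(RT) = (136−113)×10³/(8.314×467) = 23000/3883 = 5.924.
k_P/k_Q = (1.52×10^10/5.05×10^11)·exp(5.924) = 0.03010 × 373.8 = 11.3.
Since E_P < E_Q, lowering the temperature improves selectivity toward P.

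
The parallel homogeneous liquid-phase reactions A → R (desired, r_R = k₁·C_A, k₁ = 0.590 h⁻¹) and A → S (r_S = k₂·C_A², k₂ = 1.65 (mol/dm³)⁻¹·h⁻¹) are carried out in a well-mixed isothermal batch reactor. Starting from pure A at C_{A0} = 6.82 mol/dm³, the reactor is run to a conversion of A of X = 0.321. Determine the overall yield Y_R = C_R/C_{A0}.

C_A = C_{A0}(1−X) = 4.631 mol/dm³.
Along a PFR/batch, dC_R/dC_A = −r_R/(r_R+r_S) = −k₁/(k₁+k₂·C_A).
Integrating from C_{A0} to C_A: C_R = (0.590/1.65)·ln[(0.590+1.65·6.82)/(0.590+1.65·4.63)] = 0.3576·ln(11.84/8.231) = 0.1301 mol/dm³.
Y_R = C_R/C_{A0} = 0.1301/6.82 = 0.0191.

0.0191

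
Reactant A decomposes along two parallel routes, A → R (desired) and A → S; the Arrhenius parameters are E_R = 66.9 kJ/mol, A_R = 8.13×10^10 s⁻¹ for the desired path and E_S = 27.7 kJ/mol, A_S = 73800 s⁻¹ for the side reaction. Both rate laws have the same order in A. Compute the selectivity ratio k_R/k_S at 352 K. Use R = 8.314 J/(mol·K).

With equal orders, S_{R/S} = k_R/k_S = (A_R/A_S)·exp[(E_S−E_R)/(RT)].
(E_S−E_R)/(RT) = (27.7−66.9)×10³/(8.314×352) = -39200/2927 = -13.39.
k_R/k_S = (8.13×10^10/73800)·exp(-13.39) = 1.102×10^6 × 1.523×10^-6 = 1.68.

1.68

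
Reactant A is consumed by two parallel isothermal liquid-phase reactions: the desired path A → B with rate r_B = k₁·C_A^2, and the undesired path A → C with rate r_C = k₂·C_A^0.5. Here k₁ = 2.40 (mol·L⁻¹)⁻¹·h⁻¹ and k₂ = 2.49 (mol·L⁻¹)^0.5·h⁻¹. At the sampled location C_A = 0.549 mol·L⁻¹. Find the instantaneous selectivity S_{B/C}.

S_{B/C} = r_B/r_C = (k₁·C_A^2)/(k₂·C_A^0.5) = (k₁/k₂)·C_A^1.5.
= (2.40×0.5490^2) / (2.49×0.5490^0.5) = 0.7234/1.845 = 0.392.

0.392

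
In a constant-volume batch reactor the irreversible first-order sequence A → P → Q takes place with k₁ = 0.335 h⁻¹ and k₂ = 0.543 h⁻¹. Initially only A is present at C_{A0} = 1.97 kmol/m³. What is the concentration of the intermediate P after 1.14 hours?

0.457 kmol/m³

For first-order series with pure A initially, C_P(t) = k₁C_{A0}/(k₂−k₁)·(e^(−k₁t) − e^(−k₂t)).
e^(−k₁t) = e^(−0.335×1.14) = e^(−0.3819) = 0.6826; e^(−k₂t) = e^(−0.6190) = 0.5385.
C_P = 0.335×1.97/(0.543−0.335) × (0.6826−0.5385) = 3.173×0.1441 = 0.4572 kmol/m³.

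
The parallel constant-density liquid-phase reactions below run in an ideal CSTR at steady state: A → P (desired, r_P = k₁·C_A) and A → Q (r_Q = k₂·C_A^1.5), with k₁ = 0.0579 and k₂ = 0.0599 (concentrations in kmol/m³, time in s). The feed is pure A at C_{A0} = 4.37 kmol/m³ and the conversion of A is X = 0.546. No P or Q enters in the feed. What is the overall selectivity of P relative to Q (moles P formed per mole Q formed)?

Exit C_A = C_{A0}(1−X) = 4.37×0.454 = 1.984 kmol/m³.
In a CSTR the entire volume is at exit conditions, so r_P = 0.0579×1.984 = 0.1149 and r_Q = 0.0599×1.984^1.5 = 0.1674.
Overall selectivity = C_P/C_Q = r_Pτ/(r_Qτ) = r_P/r_Q = 0.686.

0.686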